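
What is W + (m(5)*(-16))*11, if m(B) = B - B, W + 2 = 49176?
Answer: 49174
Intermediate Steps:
W = 49174 (W = -2 + 49176 = 49174)
m(B) = 0
W + (m(5)*(-16))*11 = 49174 + (0*(-16))*11 = 49174 + 0*11 = 49174 + 0 = 49174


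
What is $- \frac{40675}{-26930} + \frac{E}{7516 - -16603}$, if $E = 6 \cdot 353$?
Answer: $\frac{207615613}{129904934} \approx 1.5982$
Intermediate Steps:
$E = 2118$
$- \frac{40675}{-26930} + \frac{E}{7516 - -16603} = - \frac{40675}{-26930} + \frac{2118}{7516 - -16603} = \left(-40675\right) \left(- \frac{1}{26930}\right) + \frac{2118}{7516 + 16603} = \frac{8135}{5386} + \frac{2118}{24119} = \frac{207615613}{129904934}$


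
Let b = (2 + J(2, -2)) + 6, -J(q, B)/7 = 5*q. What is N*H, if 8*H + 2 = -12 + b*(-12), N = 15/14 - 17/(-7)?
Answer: 2555/8 ≈ 319.38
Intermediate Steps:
J(q, B) = -35*q
b = -62 (b = (2 - 35*2) + 6 = (2 - 70) + 6 = -68 + 6 = -62)
N = 7/2 (N = 15*(1/14) - 17*(-1/7) = 15/14 + 17/7 = 7/2 ≈ 3.5000)
H = 365/4 (H = -1/4 + (-12 - 62*(-12))/8 = -1/4 + (-12 + 744)/8 = -1/4 + (1/8)*732 = -1/4 + 183/2 = 365/4 ≈ 91.250)
N*H = (7/2)*(365/4) = 2555/8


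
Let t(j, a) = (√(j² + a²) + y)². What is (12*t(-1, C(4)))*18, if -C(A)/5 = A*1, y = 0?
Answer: 86616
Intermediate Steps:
C(A) = -5*A
t(j, a) = a² + j² (t(j, a) = (√(j² + a²) + 0)² = (√(a² + j²) + 0)² = (√(a² + j²))² = a² + j²)
(12*t(-1, C(4)))*18 = (12*((-5*4)² + (-1)²))*18 = (12*((-20)² + 1))*18 = (12*(400 + 1))*18 = (12*401)*18 = 4812*18 = 86616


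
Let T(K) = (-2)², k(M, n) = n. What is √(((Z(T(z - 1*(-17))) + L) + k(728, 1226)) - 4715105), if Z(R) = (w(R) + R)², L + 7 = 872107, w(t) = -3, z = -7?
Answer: I*√3841778 ≈ 1960.0*I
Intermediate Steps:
L = 872100 (L = -7 + 872107 = 872100)
T(K) = 4
Z(R) = (-3 + R)²
√(((Z(T(z - 1*(-17))) + L) + k(728, 1226)) - 4715105) = √((((-3 + 4)² + 872100) + 1226) - 4715105) = √(((1² + 872100) + 1226) - 4715105) = √(((1 + 872100) + 1226) - 4715105) = √((872101 + 1226) - 4715105) = √(873327 - 4715105) = √(-3841778) = I*√3841778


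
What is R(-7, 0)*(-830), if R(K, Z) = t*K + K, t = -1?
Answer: 0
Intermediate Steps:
R(K, Z) = 0 (R(K, Z) = -K + K = 0)
R(-7, 0)*(-830) = 0*(-830) = 0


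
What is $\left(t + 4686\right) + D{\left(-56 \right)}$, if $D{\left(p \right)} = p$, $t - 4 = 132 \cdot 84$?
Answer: $15722$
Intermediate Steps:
$t = 11092$ ($t = 4 + 132 \cdot 84 = 4 + 11088 = 11092$)
$\left(t + 4686\right) + D{\left(-56 \right)} = \left(11092 + 4686\right) - 56 = 15778 - 56 = 15722$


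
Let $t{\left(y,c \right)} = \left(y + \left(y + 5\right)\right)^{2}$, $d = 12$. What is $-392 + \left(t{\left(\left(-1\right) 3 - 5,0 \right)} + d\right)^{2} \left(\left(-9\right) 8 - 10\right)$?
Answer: $-1450890$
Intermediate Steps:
$t{\left(y,c \right)} = \left(5 + 2 y\right)^{2}$ ($t{\left(y,c \right)} = \left(y + \left(5 + y\right)\right)^{2} = \left(5 + 2 y\right)^{2}$)
$-392 + \left(t{\left(\left(-1\right) 3 - 5,0 \right)} + d\right)^{2} \left(\left(-9\right) 8 - 10\right) = -392 + \left(\left(5 + 2 \left(\left(-1\right) 3 - 5\right)\right)^{2} + 12\right)^{2} \left(\left(-9\right) 8 - 10\right) = -392 + \left(\left(5 + 2 \left(-3 - 5\right)\right)^{2} + 12\right)^{2} \left(-72 - 10\right) = -392 + \left(\left(5 + 2 \left(-8\right)\right)^{2} + 12\right)^{2} \left(-82\right) = -392 + \left(\left(5 - 16\right)^{2} + 12\right)^{2} \left(-82\right) = -392 + \left(\left(-11\right)^{2} + 12\right)^{2} \left(-82\right) = -392 + \left(121 + 12\right)^{2} \left(-82\right) = -392 + 133^{2} \left(-82\right) = -392 + 17689 \left(-82\right) = -392 - 1450498 = -1450890$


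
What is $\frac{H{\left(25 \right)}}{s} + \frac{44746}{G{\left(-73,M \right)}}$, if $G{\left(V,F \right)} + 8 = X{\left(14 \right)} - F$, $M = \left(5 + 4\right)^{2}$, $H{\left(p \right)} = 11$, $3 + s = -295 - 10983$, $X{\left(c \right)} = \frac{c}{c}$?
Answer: $- \frac{252390297}{496364} \approx -508.48$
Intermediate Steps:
$X{\left(c \right)} = 1$
$s = -11281$ ($s = -3 - 11278 = -11281$)
$M = 81$ ($M = 9^{2} = 81$)
$G{\left(V,F \right)} = -7 - F$ ($G{\left(V,F \right)} = -8 - \left(-1 + F\right) = -7 - F$)
$\frac{H{\left(25 \right)}}{s} + \frac{44746}{G{\left(-73,M \right)}} = \frac{11}{-11281} + \frac{44746}{-7 - 81} = 11 \left(- \frac{1}{11281}\right) + \frac{44746}{-7 - 81} = - \frac{11}{11281} + \frac{44746}{-88} = - \frac{11}{11281} + 44746 \left(- \frac{1}{88}\right) = - \frac{11}{11281} - \frac{22373}{44} = - \frac{252390297}{496364}$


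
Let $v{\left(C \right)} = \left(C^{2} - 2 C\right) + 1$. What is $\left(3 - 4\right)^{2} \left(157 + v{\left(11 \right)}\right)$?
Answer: $257$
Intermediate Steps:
$v{\left(C \right)} = 1 + C^{2} - 2 C$
$\left(3 - 4\right)^{2} \left(157 + v{\left(11 \right)}\right) = \left(3 - 4\right)^{2} \left(157 + \left(1 + 11^{2} - 22\right)\right) = \left(-1\right)^{2} \left(157 + \left(1 + 121 - 22\right)\right) = 1 \left(157 + 100\right) = 1 \cdot 257 = 257$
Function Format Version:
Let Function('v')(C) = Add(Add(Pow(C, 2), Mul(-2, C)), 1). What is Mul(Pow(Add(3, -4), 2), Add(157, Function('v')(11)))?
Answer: 257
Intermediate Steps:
Function('v')(C) = Add(1, Pow(C, 2), Mul(-2, C))
Mul(Pow(Add(3, -4), 2), Add(157, Function('v')(11))) = Mul(Pow(Add(3, -4), 2), Add(157, Add(1, Pow(11, 2), Mul(-2, 11)))) = Mul(Pow(-1, 2), Add(157, Add(1, 121, -22))) = Mul(1, Add(157, 100)) = Mul(1, 257) = 257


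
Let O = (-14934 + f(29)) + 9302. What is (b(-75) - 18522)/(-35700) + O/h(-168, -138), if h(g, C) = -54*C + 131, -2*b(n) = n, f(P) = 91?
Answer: -38430491/180475400 ≈ -0.21294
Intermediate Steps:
b(n) = -n/2
h(g, C) = 131 - 54*C
O = -5541 (O = (-14934 + 91) + 9302 = -14843 + 9302 = -5541)
(b(-75) - 18522)/(-35700) + O/h(-168, -138) = (-½*(-75) - 18522)/(-35700) - 5541/(131 - 54*(-138)) = (75/2 - 18522)*(-1/35700) - 5541/(131 + 7452) = -36969/2*(-1/35700) - 5541/7583 = 12323/23800 - 5541*1/7583 = 12323/23800 - 5541/7583 = -38430491/180475400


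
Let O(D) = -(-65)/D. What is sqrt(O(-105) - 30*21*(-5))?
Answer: sqrt(1388877)/21 ≈ 56.119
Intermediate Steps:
O(D) = 65/D
sqrt(O(-105) - 30*21*(-5)) = sqrt(65/(-105) - 30*21*(-5)) = sqrt(65*(-1/105) - 630*(-5)) = sqrt(-13/21 + 3150) = sqrt(66137/21) = sqrt(1388877)/21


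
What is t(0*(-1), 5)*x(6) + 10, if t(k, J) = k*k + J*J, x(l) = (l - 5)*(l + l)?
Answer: 310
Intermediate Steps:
x(l) = 2*l*(-5 + l) (x(l) = (-5 + l)*(2*l) = 2*l*(-5 + l))
t(k, J) = J² + k² (t(k, J) = k² + J² = J² + k²)
t(0*(-1), 5)*x(6) + 10 = (5² + (0*(-1))²)*(2*6*(-5 + 6)) + 10 = (25 + 0²)*(2*6*1) + 10 = (25 + 0)*12 + 10 = 25*12 + 10 = 300 + 10 = 310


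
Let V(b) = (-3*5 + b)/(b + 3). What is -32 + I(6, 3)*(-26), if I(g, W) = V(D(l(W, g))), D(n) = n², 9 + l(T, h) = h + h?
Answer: -19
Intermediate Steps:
l(T, h) = -9 + 2*h (l(T, h) = -9 + (h + h) = -9 + 2*h)
V(b) = (-15 + b)/(3 + b)
I(g, W) = (-15 + (-9 + 2*g)²)/(3 + (-9 + 2*g)²)
-32 + I(6, 3)*(-26) = -32 + ((-15 + (-9 + 2*6)²)/(3 + (-9 + 2*6)²))*(-26) = -32 + ((-15 + (-9 + 12)²)/(3 + (-9 + 12)²))*(-26) = -32 + ((-15 + 3²)/(3 + 3²))*(-26) = -32 + ((-15 + 9)/(3 + 9))*(-26) = -32 + (-6/12)*(-26) = -32 + ((1/12)*(-6))*(-26) = -32 - ½*(-26) = -32 + 13 = -19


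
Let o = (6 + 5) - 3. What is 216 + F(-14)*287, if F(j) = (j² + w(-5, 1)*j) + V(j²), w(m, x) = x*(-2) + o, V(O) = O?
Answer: 88612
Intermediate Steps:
o = 8 (o = 11 - 3 = 8)
w(m, x) = 8 - 2*x (w(m, x) = x*(-2) + 8 = -2*x + 8 = 8 - 2*x)
F(j) = 2*j² + 6*j (F(j) = (j² + (8 - 2*1)*j) + j² = (j² + (8 - 2)*j) + j² = (j² + 6*j) + j² = 2*j² + 6*j)
216 + F(-14)*287 = 216 + (2*(-14)*(3 - 14))*287 = 216 + (2*(-14)*(-11))*287 = 216 + 308*287 = 216 + 88396 = 88612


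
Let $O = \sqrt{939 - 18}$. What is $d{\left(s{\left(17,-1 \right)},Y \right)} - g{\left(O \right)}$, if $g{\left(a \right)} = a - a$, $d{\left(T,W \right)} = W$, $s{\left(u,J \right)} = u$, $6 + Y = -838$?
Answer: $-844$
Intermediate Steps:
$Y = -844$ ($Y = -6 - 838 = -844$)
$O = \sqrt{921} \approx 30.348$
$g{\left(a \right)} = 0$
$d{\left(s{\left(17,-1 \right)},Y \right)} - g{\left(O \right)} = -844 - 0 = -844 + 0 = -844$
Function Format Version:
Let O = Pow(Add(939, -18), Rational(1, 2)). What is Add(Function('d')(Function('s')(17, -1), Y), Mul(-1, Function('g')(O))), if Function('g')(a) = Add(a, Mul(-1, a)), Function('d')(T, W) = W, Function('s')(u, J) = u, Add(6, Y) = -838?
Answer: -844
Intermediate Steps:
Y = -844 (Y = Add(-6, -838) = -844)
O = Pow(921, Rational(1, 2)) ≈ 30.348
Function('g')(a) = 0
Add(Function('d')(Function('s')(17, -1), Y), Mul(-1, Function('g')(O))) = Add(-844, Mul(-1, 0)) = Add(-844, 0) = -844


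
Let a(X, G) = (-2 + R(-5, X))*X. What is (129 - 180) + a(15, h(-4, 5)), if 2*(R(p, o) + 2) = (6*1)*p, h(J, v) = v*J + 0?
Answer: -336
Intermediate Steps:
h(J, v) = J*v (h(J, v) = J*v + 0 = J*v)
R(p, o) = -2 + 3*p (R(p, o) = -2 + ((6*1)*p)/2 = -2 + (6*p)/2 = -2 + 3*p)
a(X, G) = -19*X (a(X, G) = (-2 + (-2 + 3*(-5)))*X = (-2 + (-2 - 15))*X = (-2 - 17)*X = -19*X)
(129 - 180) + a(15, h(-4, 5)) = (129 - 180) - 19*15 = -51 - 285 = -336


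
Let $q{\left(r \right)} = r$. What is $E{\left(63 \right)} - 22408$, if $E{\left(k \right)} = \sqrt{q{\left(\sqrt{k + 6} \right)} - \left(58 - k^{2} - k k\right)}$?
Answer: $-22408 + \sqrt{7880 + \sqrt{69}} \approx -22319.0$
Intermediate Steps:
$E{\left(k \right)} = \sqrt{-58 + \sqrt{6 + k} + 2 k^{2}}$ ($E{\left(k \right)} = \sqrt{\sqrt{k + 6} - \left(58 - k^{2} - k k\right)} = \sqrt{\sqrt{6 + k} + \left(\left(k^{2} + k^{2}\right) - 58\right)} = \sqrt{\sqrt{6 + k} + \left(2 k^{2} - 58\right)} = \sqrt{\sqrt{6 + k} + \left(-58 + 2 k^{2}\right)} = \sqrt{-58 + \sqrt{6 + k} + 2 k^{2}}$)
$E{\left(63 \right)} - 22408 = \sqrt{-58 + \sqrt{6 + 63} + 2 \cdot 63^{2}} - 22408 = \sqrt{-58 + \sqrt{69} + 2 \cdot 3969} - 22408 = \sqrt{-58 + \sqrt{69} + 7938} - 22408 = \sqrt{7880 + \sqrt{69}} - 22408 = -22408 + \sqrt{7880 + \sqrt{69}}$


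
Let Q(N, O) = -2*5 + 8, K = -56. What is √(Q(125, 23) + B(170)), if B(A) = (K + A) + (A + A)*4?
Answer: 8*√23 ≈ 38.367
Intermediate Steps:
Q(N, O) = -2 (Q(N, O) = -10 + 8 = -2)
B(A) = -56 + 9*A (B(A) = (-56 + A) + (A + A)*4 = (-56 + A) + (2*A)*4 = (-56 + A) + 8*A = -56 + 9*A)
√(Q(125, 23) + B(170)) = √(-2 + (-56 + 9*170)) = √(-2 + (-56 + 1530)) = √(-2 + 1474) = √1472 = 8*√23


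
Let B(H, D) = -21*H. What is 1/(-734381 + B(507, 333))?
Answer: -1/745028 ≈ -1.3422e-6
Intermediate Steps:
1/(-734381 + B(507, 333)) = 1/(-734381 - 21*507) = 1/(-734381 - 10647) = 1/(-745028) = -1/745028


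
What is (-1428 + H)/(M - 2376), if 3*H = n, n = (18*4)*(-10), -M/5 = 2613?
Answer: 556/5147 ≈ 0.10802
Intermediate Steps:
M = -13065 (M = -5*2613 = -13065)
n = -720 (n = 72*(-10) = -720)
H = -240 (H = (⅓)*(-720) = -240)
(-1428 + H)/(M - 2376) = (-1428 - 240)/(-13065 - 2376) = -1668/(-15441) = -1668*(-1/15441) = 556/5147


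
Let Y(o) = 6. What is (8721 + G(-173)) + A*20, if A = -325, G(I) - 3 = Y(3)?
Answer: 2230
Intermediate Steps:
G(I) = 9 (G(I) = 3 + 6 = 9)
(8721 + G(-173)) + A*20 = (8721 + 9) - 325*20 = 8730 - 6500 = 2230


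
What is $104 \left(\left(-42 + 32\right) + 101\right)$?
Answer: $9464$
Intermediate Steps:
$104 \left(\left(-42 + 32\right) + 101\right) = 104 \left(-10 + 101\right) = 104 \cdot 91 = 9464$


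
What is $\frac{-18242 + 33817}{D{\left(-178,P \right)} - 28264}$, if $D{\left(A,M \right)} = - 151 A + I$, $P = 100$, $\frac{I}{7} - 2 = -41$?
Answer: $- \frac{2225}{237} \approx -9.3882$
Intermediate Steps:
$I = -273$ ($I = 14 + 7 \left(-41\right) = 14 - 287 = -273$)
$D{\left(A,M \right)} = -273 - 151 A$ ($D{\left(A,M \right)} = - 151 A - 273 = -273 - 151 A$)
$\frac{-18242 + 33817}{D{\left(-178,P \right)} - 28264} = \frac{-18242 + 33817}{\left(-273 - -26878\right) - 28264} = \frac{15575}{\left(-273 + 26878\right) - 28264} = \frac{15575}{26605 - 28264} = \frac{15575}{-1659} = 15575 \left(- \frac{1}{1659}\right) = - \frac{2225}{237}$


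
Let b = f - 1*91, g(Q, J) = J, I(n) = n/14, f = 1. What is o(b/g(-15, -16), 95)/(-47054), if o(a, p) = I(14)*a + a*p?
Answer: -270/23527 ≈ -0.011476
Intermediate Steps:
I(n) = n/14 (I(n) = n*(1/14) = n/14)
b = -90 (b = 1 - 1*91 = 1 - 91 = -90)
o(a, p) = a + a*p (o(a, p) = ((1/14)*14)*a + a*p = 1*a + a*p = a + a*p)
o(b/g(-15, -16), 95)/(-47054) = ((-90/(-16))*(1 + 95))/(-47054) = (-90*(-1/16)*96)*(-1/47054) = ((45/8)*96)*(-1/47054) = 540*(-1/47054) = -270/23527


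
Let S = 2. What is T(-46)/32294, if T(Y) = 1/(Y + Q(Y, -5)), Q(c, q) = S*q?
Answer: -1/1808464 ≈ -5.5296e-7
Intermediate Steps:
Q(c, q) = 2*q
T(Y) = 1/(-10 + Y) (T(Y) = 1/(Y + 2*(-5)) = 1/(Y - 10) = 1/(-10 + Y))
T(-46)/32294 = 1/(-10 - 46*32294) = (1/32294)/(-56) = -1/56*1/32294 = -1/1808464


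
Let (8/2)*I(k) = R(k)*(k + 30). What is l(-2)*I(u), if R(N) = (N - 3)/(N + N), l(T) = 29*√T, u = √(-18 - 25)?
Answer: -3857*√86/344 + 783*I*√2/8 ≈ -103.98 + 138.42*I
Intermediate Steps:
u = I*√43 (u = √(-43) = I*√43 ≈ 6.5574*I)
R(N) = (-3 + N)/(2*N) (R(N) = (-3 + N)/((2*N)) = (-3 + N)*(1/(2*N)) = (-3 + N)/(2*N))
I(k) = (-3 + k)*(30 + k)/(8*k) (I(k) = (((-3 + k)/(2*k))*(k + 30))/4 = (((-3 + k)/(2*k))*(30 + k))/4 = ((-3 + k)*(30 + k)/(2*k))/4 = (-3 + k)*(30 + k)/(8*k))
l(-2)*I(u) = (29*√(-2))*((-3 + I*√43)*(30 + I*√43)/(8*((I*√43)))) = (29*(I*√2))*((-I*√43/43)*(-3 + I*√43)*(30 + I*√43)/8) = (29*I*√2)*(-I*√43*(-3 + I*√43)*(30 + I*√43)/344) = 29*√86*(-3 + I*√43)*(30 + I*√43)/344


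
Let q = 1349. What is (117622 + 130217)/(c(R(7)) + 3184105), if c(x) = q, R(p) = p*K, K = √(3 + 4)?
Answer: 82613/1061818 ≈ 0.077803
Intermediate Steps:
K = √7 ≈ 2.6458
R(p) = p*√7
c(x) = 1349
(117622 + 130217)/(c(R(7)) + 3184105) = (117622 + 130217)/(1349 + 3184105) = 247839/3185454 = 247839*(1/3185454) = 82613/1061818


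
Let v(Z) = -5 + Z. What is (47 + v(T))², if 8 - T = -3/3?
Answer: 2601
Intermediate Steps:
T = 9 (T = 8 - (-3)/3 = 8 - 1*(-1) = 8 + 1 = 9)
(47 + v(T))² = (47 + (-5 + 9))² = (47 + 4)² = 51² = 2601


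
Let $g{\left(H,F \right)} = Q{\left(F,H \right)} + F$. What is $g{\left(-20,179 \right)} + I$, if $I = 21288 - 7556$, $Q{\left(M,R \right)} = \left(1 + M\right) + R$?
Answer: $14071$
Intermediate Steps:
$Q{\left(M,R \right)} = 1 + M + R$
$g{\left(H,F \right)} = 1 + H + 2 F$ ($g{\left(H,F \right)} = \left(1 + F + H\right) + F = 1 + H + 2 F$)
$I = 13732$ ($I = 21288 - 7556 = 13732$)
$g{\left(-20,179 \right)} + I = \left(1 - 20 + 2 \cdot 179\right) + 13732 = \left(1 - 20 + 358\right) + 13732 = 339 + 13732 = 14071$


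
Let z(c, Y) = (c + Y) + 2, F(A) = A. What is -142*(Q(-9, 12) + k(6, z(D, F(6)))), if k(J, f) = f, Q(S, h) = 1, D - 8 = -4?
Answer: -1846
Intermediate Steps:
D = 4 (D = 8 - 4 = 4)
z(c, Y) = 2 + Y + c (z(c, Y) = (Y + c) + 2 = 2 + Y + c)
-142*(Q(-9, 12) + k(6, z(D, F(6)))) = -142*(1 + (2 + 6 + 4)) = -142*(1 + 12) = -142*13 = -1846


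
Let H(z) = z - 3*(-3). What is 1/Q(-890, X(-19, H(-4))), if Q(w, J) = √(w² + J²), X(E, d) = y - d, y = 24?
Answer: √792461/792461 ≈ 0.0011233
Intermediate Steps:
H(z) = 9 + z (H(z) = z + 9 = 9 + z)
X(E, d) = 24 - d
Q(w, J) = √(J² + w²)
1/Q(-890, X(-19, H(-4))) = 1/(√((24 - (9 - 4))² + (-890)²)) = 1/(√((24 - 1*5)² + 792100)) = 1/(√((24 - 5)² + 792100)) = 1/(√(19² + 792100)) = 1/(√(361 + 792100)) = 1/(√792461) = √792461/792461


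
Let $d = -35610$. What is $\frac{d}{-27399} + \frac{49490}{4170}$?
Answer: $\frac{50149007}{3808461} \approx 13.168$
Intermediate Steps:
$\frac{d}{-27399} + \frac{49490}{4170} = - \frac{35610}{-27399} + \frac{49490}{4170} = \left(-35610\right) \left(- \frac{1}{27399}\right) + 49490 \cdot \frac{1}{4170} = \frac{11870}{9133} + \frac{4949}{417} = \frac{50149007}{3808461}$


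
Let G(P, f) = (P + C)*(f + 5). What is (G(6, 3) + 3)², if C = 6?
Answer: 9801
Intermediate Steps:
G(P, f) = (5 + f)*(6 + P) (G(P, f) = (P + 6)*(f + 5) = (6 + P)*(5 + f) = (5 + f)*(6 + P))
(G(6, 3) + 3)² = ((30 + 5*6 + 6*3 + 6*3) + 3)² = ((30 + 30 + 18 + 18) + 3)² = (96 + 3)² = 99² = 9801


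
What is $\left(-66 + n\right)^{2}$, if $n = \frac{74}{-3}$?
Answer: $\frac{73984}{9} \approx 8220.4$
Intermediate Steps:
$n = - \frac{74}{3}$ ($n = 74 \left(- \frac{1}{3}\right) = - \frac{74}{3} \approx -24.667$)
$\left(-66 + n\right)^{2} = \left(-66 - \frac{74}{3}\right)^{2} = \left(- \frac{272}{3}\right)^{2} = \frac{73984}{9}$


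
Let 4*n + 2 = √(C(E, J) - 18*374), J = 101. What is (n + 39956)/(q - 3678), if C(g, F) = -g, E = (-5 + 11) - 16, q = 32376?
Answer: 26637/19132 + I*√6722/114792 ≈ 1.3923 + 0.00071423*I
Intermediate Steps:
E = -10 (E = 6 - 16 = -10)
n = -½ + I*√6722/4 (n = -½ + √(-1*(-10) - 18*374)/4 = -½ + √(10 - 6732)/4 = -½ + √(-6722)/4 = -½ + (I*√6722)/4 = -½ + I*√6722/4 ≈ -0.5 + 20.497*I)
(n + 39956)/(q - 3678) = ((-½ + I*√6722/4) + 39956)/(32376 - 3678) = (79911/2 + I*√6722/4)/28698 = (79911/2 + I*√6722/4)*(1/28698) = 26637/19132 + I*√6722/114792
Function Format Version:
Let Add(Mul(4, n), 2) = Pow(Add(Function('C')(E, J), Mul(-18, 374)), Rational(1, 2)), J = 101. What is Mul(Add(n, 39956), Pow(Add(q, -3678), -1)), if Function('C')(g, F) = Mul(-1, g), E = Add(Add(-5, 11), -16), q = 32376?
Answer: Add(Rational(26637, 19132), Mul(Rational(1, 114792), I, Pow(6722, Rational(1, 2)))) ≈ Add(1.3923, Mul(0.00071423, I))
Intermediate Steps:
E = -10 (E = Add(6, -16) = -10)
n = Add(Rational(-1, 2), Mul(Rational(1, 4), I, Pow(6722, Rational(1, 2)))) (n = Add(Rational(-1, 2), Mul(Rational(1, 4), Pow(Add(Mul(-1, -10), Mul(-18, 374)), Rational(1, 2)))) = Add(Rational(-1, 2), Mul(Rational(1, 4), Pow(Add(10, -6732), Rational(1, 2)))) = Add(Rational(-1, 2), Mul(Rational(1, 4), Pow(-6722, Rational(1, 2)))) = Add(Rational(-1, 2), Mul(Rational(1, 4), Mul(I, Pow(6722, Rational(1, 2))))) = Add(Rational(-1, 2), Mul(Rational(1, 4), I, Pow(6722, Rational(1, 2)))) ≈ Add(-0.50000, Mul(20.497, I)))
Mul(Add(n, 39956), Pow(Add(q, -3678), -1)) = Mul(Add(Add(Rational(-1, 2), Mul(Rational(1, 4), I, Pow(6722, Rational(1, 2)))), 39956), Pow(Add(32376, -3678), -1)) = Mul(Add(Rational(79911, 2), Mul(Rational(1, 4), I, Pow(6722, Rational(1, 2)))), Pow(28698, -1)) = Mul(Add(Rational(79911, 2), Mul(Rational(1, 4), I, Pow(6722, Rational(1, 2)))), Rational(1, 28698)) = Add(Rational(26637, 19132), Mul(Rational(1, 114792), I, Pow(6722, Rational(1, 2))))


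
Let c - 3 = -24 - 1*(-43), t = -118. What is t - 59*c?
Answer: -1416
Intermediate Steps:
c = 22 (c = 3 + (-24 - 1*(-43)) = 3 + (-24 + 43) = 3 + 19 = 22)
t - 59*c = -118 - 59*22 = -118 - 1298 = -1416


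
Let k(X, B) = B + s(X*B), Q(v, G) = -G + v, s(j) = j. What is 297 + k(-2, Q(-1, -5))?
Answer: 293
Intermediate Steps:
Q(v, G) = v - G
k(X, B) = B + B*X (k(X, B) = B + X*B = B + B*X)
297 + k(-2, Q(-1, -5)) = 297 + (-1 - 1*(-5))*(1 - 2) = 297 + (-1 + 5)*(-1) = 297 + 4*(-1) = 297 - 4 = 293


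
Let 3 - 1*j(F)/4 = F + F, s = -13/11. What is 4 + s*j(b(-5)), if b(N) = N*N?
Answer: 2488/11 ≈ 226.18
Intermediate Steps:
s = -13/11 (s = -13*1/11 = -13/11 ≈ -1.1818)
b(N) = N**2
j(F) = 12 - 8*F (j(F) = 12 - 4*(F + F) = 12 - 8*F)
4 + s*j(b(-5)) = 4 - 13*(12 - 8*(-5)**2)/11 = 4 - 13*(12 - 8*25)/11 = 4 - 13*(12 - 200)/11 = 4 - 13/11*(-188) = 4 + 2444/11 = 2488/11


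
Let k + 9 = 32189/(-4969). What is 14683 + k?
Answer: 72882917/4969 ≈ 14668.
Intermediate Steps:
k = -76910/4969 (k = -9 + 32189/(-4969) = -9 + 32189*(-1/4969) = -9 - 32189/4969 = -76910/4969 ≈ -15.478)
14683 + k = 14683 - 76910/4969 = 72882917/4969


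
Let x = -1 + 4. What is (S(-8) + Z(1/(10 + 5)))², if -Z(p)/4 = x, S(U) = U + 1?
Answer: 361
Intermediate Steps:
S(U) = 1 + U
x = 3
Z(p) = -12 (Z(p) = -4*3 = -12)
(S(-8) + Z(1/(10 + 5)))² = ((1 - 8) - 12)² = (-7 - 12)² = (-19)² = 361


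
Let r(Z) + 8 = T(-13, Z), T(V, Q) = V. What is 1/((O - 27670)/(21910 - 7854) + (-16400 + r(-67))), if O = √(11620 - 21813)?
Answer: -3244704553776/53287680854842709 - 14056*I*√10193/53287680854842709 ≈ -6.089e-5 - 2.6631e-11*I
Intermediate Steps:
O = I*√10193 (O = √(-10193) = I*√10193 ≈ 100.96*I)
r(Z) = -21 (r(Z) = -8 - 13 = -21)
1/((O - 27670)/(21910 - 7854) + (-16400 + r(-67))) = 1/((I*√10193 - 27670)/(21910 - 7854) + (-16400 - 21)) = 1/((-27670 + I*√10193)/14056 - 16421) = 1/((-27670 + I*√10193)*(1/14056) - 16421) = 1/((-13835/7028 + I*√10193/14056) - 16421) = 1/(-115420623/7028 + I*√10193/14056)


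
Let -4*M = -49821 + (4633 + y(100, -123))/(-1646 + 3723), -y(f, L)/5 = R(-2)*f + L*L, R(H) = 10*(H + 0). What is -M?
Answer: -103539229/8308 ≈ -12463.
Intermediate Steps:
R(H) = 10*H
y(f, L) = -5*L² + 100*f (y(f, L) = -5*((10*(-2))*f + L*L) = -5*(-20*f + L²) = -5*(L² - 20*f) = -5*L² + 100*f)
M = 103539229/8308 (M = -(-49821 + (4633 + (-5*(-123)² + 100*100))/(-1646 + 3723))/4 = -(-49821 + (4633 + (-5*15129 + 10000))/2077)/4 = -(-49821 + (4633 + (-75645 + 10000))*(1/2077))/4 = -(-49821 + (4633 - 65645)*(1/2077))/4 = -(-49821 - 61012*1/2077)/4 = -(-49821 - 61012/2077)/4 = -¼*(-103539229/2077) = 103539229/8308 ≈ 12463.)
-M = -1*103539229/8308 = -103539229/8308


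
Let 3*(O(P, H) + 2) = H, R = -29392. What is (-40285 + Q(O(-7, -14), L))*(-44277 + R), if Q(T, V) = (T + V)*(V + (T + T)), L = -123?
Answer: 14988989416/9 ≈ 1.6654e+9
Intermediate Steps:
O(P, H) = -2 + H/3
Q(T, V) = (T + V)*(V + 2*T)
(-40285 + Q(O(-7, -14), L))*(-44277 + R) = (-40285 + ((-123)² + 2*(-2 + (⅓)*(-14))² + 3*(-2 + (⅓)*(-14))*(-123)))*(-44277 - 29392) = (-40285 + (15129 + 2*(-2 - 14/3)² + 3*(-2 - 14/3)*(-123)))*(-73669) = (-40285 + (15129 + 2*(-20/3)² + 3*(-20/3)*(-123)))*(-73669) = (-40285 + (15129 + 2*(400/9) + 2460))*(-73669) = (-40285 + (15129 + 800/9 + 2460))*(-73669) = (-40285 + 159101/9)*(-73669) = -203464/9*(-73669) = 14988989416/9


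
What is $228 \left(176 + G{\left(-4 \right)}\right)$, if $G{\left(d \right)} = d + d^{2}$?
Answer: $42864$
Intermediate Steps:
$228 \left(176 + G{\left(-4 \right)}\right) = 228 \left(176 - 4 \left(1 - 4\right)\right) = 228 \left(176 - -12\right) = 228 \left(176 + 12\right) = 228 \cdot 188 = 42864$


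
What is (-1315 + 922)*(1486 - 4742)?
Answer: 1279608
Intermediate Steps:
(-1315 + 922)*(1486 - 4742) = -393*(-3256) = 1279608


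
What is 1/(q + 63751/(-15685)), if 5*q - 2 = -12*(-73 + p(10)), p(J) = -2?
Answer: 15685/2765823 ≈ 0.0056710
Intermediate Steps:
q = 902/5 (q = 2/5 + (-12*(-73 - 2))/5 = 2/5 + (-12*(-75))/5 = 2/5 + (1/5)*900 = 2/5 + 180 = 902/5 ≈ 180.40)
1/(q + 63751/(-15685)) = 1/(902/5 + 63751/(-15685)) = 1/(902/5 + 63751*(-1/15685)) = 1/(902/5 - 63751/15685) = 1/(2765823/15685) = 15685/2765823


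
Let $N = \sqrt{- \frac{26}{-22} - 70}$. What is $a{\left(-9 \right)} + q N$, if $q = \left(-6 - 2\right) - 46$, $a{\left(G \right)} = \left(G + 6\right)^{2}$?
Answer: $9 - \frac{54 i \sqrt{8327}}{11} \approx 9.0 - 447.97 i$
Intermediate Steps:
$a{\left(G \right)} = \left(6 + G\right)^{2}$
$q = -54$ ($q = -8 - 46 = -54$)
$N = \frac{i \sqrt{8327}}{11}$ ($N = \sqrt{\left(-26\right) \left(- \frac{1}{22}\right) - 70} = \sqrt{\frac{13}{11} - 70} = \sqrt{- \frac{757}{11}} = \frac{i \sqrt{8327}}{11} \approx 8.2957 i$)
$a{\left(-9 \right)} + q N = \left(6 - 9\right)^{2} - 54 \frac{i \sqrt{8327}}{11} = \left(-3\right)^{2} - \frac{54 i \sqrt{8327}}{11} = 9 - \frac{54 i \sqrt{8327}}{11}$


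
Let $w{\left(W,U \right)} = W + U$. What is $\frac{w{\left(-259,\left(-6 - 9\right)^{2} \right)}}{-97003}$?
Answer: $\frac{34}{97003} \approx 0.0003505$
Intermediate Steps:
$w{\left(W,U \right)} = U + W$
$\frac{w{\left(-259,\left(-6 - 9\right)^{2} \right)}}{-97003} = \frac{\left(-6 - 9\right)^{2} - 259}{-97003} = \left(\left(-6 - 9\right)^{2} - 259\right) \left(- \frac{1}{97003}\right) = \left(\left(-15\right)^{2} - 259\right) \left(- \frac{1}{97003}\right) = \left(225 - 259\right) \left(- \frac{1}{97003}\right) = \left(-34\right) \left(- \frac{1}{97003}\right) = \frac{34}{97003}$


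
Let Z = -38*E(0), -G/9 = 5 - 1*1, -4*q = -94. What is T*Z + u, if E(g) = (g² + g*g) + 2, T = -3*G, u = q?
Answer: -16369/2 ≈ -8184.5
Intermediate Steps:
q = 47/2 (q = -¼*(-94) = 47/2 ≈ 23.500)
G = -36 (G = -9*(5 - 1*1) = -9*(5 - 1) = -9*4 = -36)
u = 47/2 ≈ 23.500
T = 108 (T = -3*(-36) = 108)
E(g) = 2 + 2*g² (E(g) = (g² + g²) + 2 = 2*g² + 2 = 2 + 2*g²)
Z = -76 (Z = -38*(2 + 2*0²) = -38*(2 + 2*0) = -38*(2 + 0) = -38*2 = -76)
T*Z + u = 108*(-76) + 47/2 = -8208 + 47/2 = -16369/2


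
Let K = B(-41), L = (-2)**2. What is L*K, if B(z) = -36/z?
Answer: 144/41 ≈ 3.5122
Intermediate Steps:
L = 4
K = 36/41 (K = -36/(-41) = -36*(-1/41) = 36/41 ≈ 0.87805)
L*K = 4*(36/41) = 144/41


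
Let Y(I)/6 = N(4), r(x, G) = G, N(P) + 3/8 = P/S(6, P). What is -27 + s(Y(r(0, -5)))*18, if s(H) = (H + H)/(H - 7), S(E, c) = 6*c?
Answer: -237/11 ≈ -21.545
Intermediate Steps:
N(P) = -5/24 (N(P) = -3/8 + P/((6*P)) = -3/8 + P*(1/(6*P)) = -3/8 + ⅙ = -5/24)
Y(I) = -5/4 (Y(I) = 6*(-5/24) = -5/4)
s(H) = 2*H/(-7 + H) (s(H) = (2*H)/(-7 + H) = 2*H/(-7 + H))
-27 + s(Y(r(0, -5)))*18 = -27 + (2*(-5/4)/(-7 - 5/4))*18 = -27 + (2*(-5/4)/(-33/4))*18 = -27 + (2*(-5/4)*(-4/33))*18 = -27 + (10/33)*18 = -27 + 60/11 = -237/11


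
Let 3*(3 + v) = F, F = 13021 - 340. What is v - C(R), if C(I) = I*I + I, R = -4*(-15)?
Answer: 564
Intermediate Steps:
F = 12681
v = 4224 (v = -3 + (⅓)*12681 = -3 + 4227 = 4224)
R = 60
C(I) = I + I² (C(I) = I² + I = I + I²)
v - C(R) = 4224 - 60*(1 + 60) = 4224 - 60*61 = 4224 - 1*3660 = 4224 - 3660 = 564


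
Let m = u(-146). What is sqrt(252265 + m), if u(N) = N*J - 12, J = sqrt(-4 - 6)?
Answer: sqrt(252253 - 146*I*sqrt(10)) ≈ 502.25 - 0.46*I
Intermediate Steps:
J = I*sqrt(10) (J = sqrt(-10) = I*sqrt(10) ≈ 3.1623*I)
u(N) = -12 + I*N*sqrt(10) (u(N) = N*(I*sqrt(10)) - 12 = I*N*sqrt(10) - 12 = -12 + I*N*sqrt(10))
m = -12 - 146*I*sqrt(10) (m = -12 + I*(-146)*sqrt(10) = -12 - 146*I*sqrt(10) ≈ -12.0 - 461.69*I)
sqrt(252265 + m) = sqrt(252265 + (-12 - 146*I*sqrt(10))) = sqrt(252253 - 146*I*sqrt(10))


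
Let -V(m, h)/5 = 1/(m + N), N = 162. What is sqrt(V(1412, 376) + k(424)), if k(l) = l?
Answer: sqrt(1050441954)/1574 ≈ 20.591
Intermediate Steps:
V(m, h) = -5/(162 + m) (V(m, h) = -5/(m + 162) = -5/(162 + m))
sqrt(V(1412, 376) + k(424)) = sqrt(-5/(162 + 1412) + 424) = sqrt(-5/1574 + 424) = sqrt(667371/1574) = sqrt(1050441954)/1574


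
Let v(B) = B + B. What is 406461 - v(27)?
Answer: 406407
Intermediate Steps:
v(B) = 2*B
406461 - v(27) = 406461 - 2*27 = 406461 - 1*54 = 406461 - 54 = 406407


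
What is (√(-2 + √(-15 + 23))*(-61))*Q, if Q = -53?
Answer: 3233*√(-2 + 2*√2) ≈ 2942.6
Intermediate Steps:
(√(-2 + √(-15 + 23))*(-61))*Q = (√(-2 + √(-15 + 23))*(-61))*(-53) = (√(-2 + √8)*(-61))*(-53) = (√(-2 + 2*√2)*(-61))*(-53) = -61*√(-2 + 2*√2)*(-53) = 3233*√(-2 + 2*√2)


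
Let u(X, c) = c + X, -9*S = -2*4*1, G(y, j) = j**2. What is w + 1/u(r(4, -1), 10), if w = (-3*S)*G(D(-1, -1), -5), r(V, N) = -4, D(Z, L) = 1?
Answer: -133/2 ≈ -66.500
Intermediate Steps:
S = 8/9 (S = -(-2*4)/9 = -(-8)/9 = -1/9*(-8) = 8/9 ≈ 0.88889)
u(X, c) = X + c
w = -200/3 (w = -3*8/9*(-5)**2 = -8/3*25 = -200/3 ≈ -66.667)
w + 1/u(r(4, -1), 10) = -200/3 + 1/(-4 + 10) = -200/3 + 1/6 = -133/2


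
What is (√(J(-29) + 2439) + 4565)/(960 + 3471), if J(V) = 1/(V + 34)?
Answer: 4565/4431 + 2*√15245/22155 ≈ 1.0414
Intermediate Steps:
J(V) = 1/(34 + V)
(√(J(-29) + 2439) + 4565)/(960 + 3471) = (√(1/(34 - 29) + 2439) + 4565)/(960 + 3471) = (√(1/5 + 2439) + 4565)/4431 = (√(⅕ + 2439) + 4565)*(1/4431) = (√(12196/5) + 4565)*(1/4431) = (2*√15245/5 + 4565)*(1/4431) = (4565 + 2*√15245/5)*(1/4431) = 4565/4431 + 2*√15245/22155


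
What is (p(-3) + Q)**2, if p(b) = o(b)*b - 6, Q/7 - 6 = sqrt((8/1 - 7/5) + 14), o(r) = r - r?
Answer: 11527/5 + 504*sqrt(515)/5 ≈ 4592.9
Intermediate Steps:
o(r) = 0
Q = 42 + 7*sqrt(515)/5 (Q = 42 + 7*sqrt((8/1 - 7/5) + 14) = 42 + 7*sqrt((8*1 - 7*1/5) + 14) = 42 + 7*sqrt((8 - 7/5) + 14) = 42 + 7*sqrt(33/5 + 14) = 42 + 7*sqrt(103/5) = 42 + 7*(sqrt(515)/5) = 42 + 7*sqrt(515)/5 ≈ 73.771)
p(b) = -6 (p(b) = 0*b - 6 = 0 - 6 = -6)
(p(-3) + Q)**2 = (-6 + (42 + 7*sqrt(515)/5))**2 = (36 + 7*sqrt(515)/5)**2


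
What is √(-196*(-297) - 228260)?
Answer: 8*I*√2657 ≈ 412.37*I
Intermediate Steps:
√(-196*(-297) - 228260) = √(58212 - 228260) = √(-170048) = 8*I*√2657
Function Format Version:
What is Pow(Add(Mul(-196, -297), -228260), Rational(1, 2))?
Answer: Mul(8, I, Pow(2657, Rational(1, 2))) ≈ Mul(412.37, I)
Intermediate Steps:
Pow(Add(Mul(-196, -297), -228260), Rational(1, 2)) = Pow(Add(58212, -228260), Rational(1, 2)) = Pow(-170048, Rational(1, 2)) = Mul(8, I, Pow(2657, Rational(1, 2)))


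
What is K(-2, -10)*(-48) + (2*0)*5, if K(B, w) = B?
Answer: 96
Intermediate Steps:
K(-2, -10)*(-48) + (2*0)*5 = -2*(-48) + (2*0)*5 = 96 + 0*5 = 96 + 0 = 96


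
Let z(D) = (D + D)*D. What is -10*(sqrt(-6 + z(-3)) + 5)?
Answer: -50 - 20*sqrt(3) ≈ -84.641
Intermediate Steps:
z(D) = 2*D**2 (z(D) = (2*D)*D = 2*D**2)
-10*(sqrt(-6 + z(-3)) + 5) = -10*(sqrt(-6 + 2*(-3)**2) + 5) = -10*(sqrt(-6 + 2*9) + 5) = -10*(sqrt(-6 + 18) + 5) = -10*(sqrt(12) + 5) = -10*(2*sqrt(3) + 5) = -10*(5 + 2*sqrt(3)) = -50 - 20*sqrt(3)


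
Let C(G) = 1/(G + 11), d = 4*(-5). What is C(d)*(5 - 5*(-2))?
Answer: -5/3 ≈ -1.6667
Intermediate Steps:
d = -20
C(G) = 1/(11 + G)
C(d)*(5 - 5*(-2)) = (5 - 5*(-2))/(11 - 20) = (5 + 10)/(-9) = -1/9*15 = -5/3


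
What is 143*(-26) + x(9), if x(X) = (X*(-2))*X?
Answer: -3880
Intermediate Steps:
x(X) = -2*X**2 (x(X) = (-2*X)*X = -2*X**2)
143*(-26) + x(9) = 143*(-26) - 2*9**2 = -3718 - 2*81 = -3718 - 162 = -3880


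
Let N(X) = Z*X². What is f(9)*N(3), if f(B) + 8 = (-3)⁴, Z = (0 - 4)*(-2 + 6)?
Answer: -10512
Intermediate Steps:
Z = -16 (Z = -4*4 = -16)
f(B) = 73 (f(B) = -8 + (-3)⁴ = -8 + 81 = 73)
N(X) = -16*X²
f(9)*N(3) = 73*(-16*3²) = 73*(-16*9) = 73*(-144) = -10512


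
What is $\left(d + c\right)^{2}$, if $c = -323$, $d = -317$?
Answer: $409600$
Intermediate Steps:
$\left(d + c\right)^{2} = \left(-317 - 323\right)^{2} = \left(-640\right)^{2} = 409600$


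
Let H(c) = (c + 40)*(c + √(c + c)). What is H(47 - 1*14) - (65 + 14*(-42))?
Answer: 2932 + 73*√66 ≈ 3525.1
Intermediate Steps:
H(c) = (40 + c)*(c + √2*√c) (H(c) = (40 + c)*(c + √(2*c)) = (40 + c)*(c + √2*√c))
H(47 - 1*14) - (65 + 14*(-42)) = ((47 - 1*14)² + 40*(47 - 1*14) + √2*(47 - 1*14)^(3/2) + 40*√2*√(47 - 1*14)) - (65 + 14*(-42)) = ((47 - 14)² + 40*(47 - 14) + √2*(47 - 14)^(3/2) + 40*√2*√(47 - 14)) - (65 - 588) = (33² + 40*33 + √2*33^(3/2) + 40*√2*√33) - 1*(-523) = (1089 + 1320 + √2*(33*√33) + 40*√66) + 523 = (1089 + 1320 + 33*√66 + 40*√66) + 523 = (2409 + 73*√66) + 523 = 2932 + 73*√66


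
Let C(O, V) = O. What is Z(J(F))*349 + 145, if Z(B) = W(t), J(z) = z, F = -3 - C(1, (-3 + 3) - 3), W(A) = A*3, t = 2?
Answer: 2239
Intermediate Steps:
W(A) = 3*A
F = -4 (F = -3 - 1*1 = -3 - 1 = -4)
Z(B) = 6 (Z(B) = 3*2 = 6)
Z(J(F))*349 + 145 = 6*349 + 145 = 2094 + 145 = 2239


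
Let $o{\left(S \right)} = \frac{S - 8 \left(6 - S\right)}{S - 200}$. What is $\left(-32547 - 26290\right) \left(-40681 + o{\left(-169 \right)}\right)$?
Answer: $\frac{294375631880}{123} \approx 2.3933 \cdot 10^{9}$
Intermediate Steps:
$o{\left(S \right)} = \frac{-48 + 9 S}{-200 + S}$ ($o{\left(S \right)} = \frac{S + \left(-48 + 8 S\right)}{-200 + S} = \frac{-48 + 9 S}{-200 + S}$)
$\left(-32547 - 26290\right) \left(-40681 + o{\left(-169 \right)}\right) = \left(-32547 - 26290\right) \left(-40681 + \frac{3 \left(-16 + 3 \left(-169\right)\right)}{-200 - 169}\right) = - 58837 \left(-40681 + \frac{3 \left(-16 - 507\right)}{-369}\right) = - 58837 \left(-40681 + 3 \left(- \frac{1}{369}\right) \left(-523\right)\right) = - 58837 \left(-40681 + \frac{523}{123}\right) = \left(-58837\right) \left(- \frac{5003240}{123}\right) = \frac{294375631880}{123}$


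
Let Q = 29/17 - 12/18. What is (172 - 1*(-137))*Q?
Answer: 5459/17 ≈ 321.12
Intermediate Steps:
Q = 53/51 (Q = 29*(1/17) - 12*1/18 = 29/17 - 2/3 = 53/51 ≈ 1.0392)
(172 - 1*(-137))*Q = (172 - 1*(-137))*(53/51) = (172 + 137)*(53/51) = 309*(53/51) = 5459/17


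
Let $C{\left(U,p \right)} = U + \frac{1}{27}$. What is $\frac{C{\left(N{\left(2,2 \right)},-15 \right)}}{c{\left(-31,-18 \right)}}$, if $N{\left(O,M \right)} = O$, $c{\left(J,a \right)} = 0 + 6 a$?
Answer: $- \frac{55}{2916} \approx -0.018861$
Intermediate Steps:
$c{\left(J,a \right)} = 6 a$
$C{\left(U,p \right)} = \frac{1}{27} + U$ ($C{\left(U,p \right)} = U + \frac{1}{27} = \frac{1}{27} + U$)
$\frac{C{\left(N{\left(2,2 \right)},-15 \right)}}{c{\left(-31,-18 \right)}} = \frac{\frac{1}{27} + 2}{6 \left(-18\right)} = \frac{55}{27 \left(-108\right)} = \frac{55}{27} \left(- \frac{1}{108}\right) = - \frac{55}{2916}$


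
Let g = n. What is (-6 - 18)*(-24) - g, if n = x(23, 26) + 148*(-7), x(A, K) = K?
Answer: 1586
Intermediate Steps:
n = -1010 (n = 26 + 148*(-7) = 26 - 1036 = -1010)
g = -1010
(-6 - 18)*(-24) - g = (-6 - 18)*(-24) - 1*(-1010) = -24*(-24) + 1010 = 576 + 1010 = 1586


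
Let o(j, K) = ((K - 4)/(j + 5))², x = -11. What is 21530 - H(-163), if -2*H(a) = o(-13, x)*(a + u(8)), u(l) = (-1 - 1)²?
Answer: 2720065/128 ≈ 21251.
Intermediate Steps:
u(l) = 4 (u(l) = (-2)² = 4)
o(j, K) = (-4 + K)²/(5 + j)² (o(j, K) = ((-4 + K)/(5 + j))² = (-4 + K)²/(5 + j)²)
H(a) = -225/32 - 225*a/128 (H(a) = -(-4 - 11)²/(5 - 13)²*(a + 4)/2 = -(-15)²/(-8)²*(4 + a)/2 = -225*(1/64)*(4 + a)/2 = -225*(4 + a)/128 = -(225/16 + 225*a/64)/2 = -225/32 - 225*a/128)
21530 - H(-163) = 21530 - (-225/32 - 225/128*(-163)) = 21530 - (-225/32 + 36675/128) = 21530 - 1*35775/128 = 21530 - 35775/128 = 2720065/128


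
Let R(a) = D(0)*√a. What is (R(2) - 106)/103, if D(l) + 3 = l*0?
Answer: -106/103 - 3*√2/103 ≈ -1.0703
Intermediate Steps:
D(l) = -3 (D(l) = -3 + l*0 = -3 + 0 = -3)
R(a) = -3*√a
(R(2) - 106)/103 = (-3*√2 - 106)/103 = (-106 - 3*√2)/103 = -106/103 - 3*√2/103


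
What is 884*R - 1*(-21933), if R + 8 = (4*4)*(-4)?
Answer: -41715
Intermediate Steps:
R = -72 (R = -8 + (4*4)*(-4) = -8 + 16*(-4) = -8 - 64 = -72)
884*R - 1*(-21933) = 884*(-72) - 1*(-21933) = -63648 + 21933 = -41715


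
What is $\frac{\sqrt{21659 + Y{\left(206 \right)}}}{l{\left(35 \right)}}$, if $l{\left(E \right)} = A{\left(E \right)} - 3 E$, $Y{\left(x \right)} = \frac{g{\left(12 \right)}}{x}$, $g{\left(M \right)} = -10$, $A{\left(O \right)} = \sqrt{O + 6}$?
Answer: $- \frac{735 \sqrt{1172346}}{565676} - \frac{7 \sqrt{48066186}}{565676} \approx -1.4926$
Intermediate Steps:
$A{\left(O \right)} = \sqrt{6 + O}$
$Y{\left(x \right)} = - \frac{10}{x}$
$l{\left(E \right)} = \sqrt{6 + E} - 3 E$
$\frac{\sqrt{21659 + Y{\left(206 \right)}}}{l{\left(35 \right)}} = \frac{\sqrt{21659 - \frac{10}{206}}}{\sqrt{6 + 35} - 105} = \frac{\sqrt{21659 - \frac{5}{103}}}{\sqrt{41} - 105} = \frac{\sqrt{21659 - \frac{5}{103}}}{-105 + \sqrt{41}} = \frac{\sqrt{\frac{2230872}{103}}}{-105 + \sqrt{41}} = \frac{\frac{14}{103} \sqrt{1172346}}{-105 + \sqrt{41}} = \frac{14 \sqrt{1172346}}{103 \left(-105 + \sqrt{41}\right)}$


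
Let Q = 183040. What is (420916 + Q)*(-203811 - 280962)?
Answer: -292781561988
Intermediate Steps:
(420916 + Q)*(-203811 - 280962) = (420916 + 183040)*(-203811 - 280962) = 603956*(-484773) = -292781561988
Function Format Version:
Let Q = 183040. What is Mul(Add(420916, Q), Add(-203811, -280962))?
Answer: -292781561988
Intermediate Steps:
Mul(Add(420916, Q), Add(-203811, -280962)) = Mul(Add(420916, 183040), Add(-203811, -280962)) = Mul(603956, -484773) = -292781561988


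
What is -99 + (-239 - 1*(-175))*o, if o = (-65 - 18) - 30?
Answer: 7133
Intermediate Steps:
o = -113 (o = -83 - 30 = -113)
-99 + (-239 - 1*(-175))*o = -99 + (-239 - 1*(-175))*(-113) = -99 + (-239 + 175)*(-113) = -99 - 64*(-113) = -99 + 7232 = 7133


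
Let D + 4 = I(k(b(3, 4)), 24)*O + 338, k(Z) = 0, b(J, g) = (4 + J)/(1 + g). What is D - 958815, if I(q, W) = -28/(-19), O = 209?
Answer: -958173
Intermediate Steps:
b(J, g) = (4 + J)/(1 + g)
I(q, W) = 28/19 (I(q, W) = -28*(-1/19) = 28/19)
D = 642 (D = -4 + ((28/19)*209 + 338) = -4 + (308 + 338) = -4 + 646 = 642)
D - 958815 = 642 - 958815 = -958173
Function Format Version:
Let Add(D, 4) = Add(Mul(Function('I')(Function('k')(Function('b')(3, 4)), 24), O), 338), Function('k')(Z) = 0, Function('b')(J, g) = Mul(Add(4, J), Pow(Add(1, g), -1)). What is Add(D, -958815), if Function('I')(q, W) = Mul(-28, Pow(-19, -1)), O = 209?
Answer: -958173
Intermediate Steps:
Function('b')(J, g) = Mul(Pow(Add(1, g), -1), Add(4, J))
Function('I')(q, W) = Rational(28, 19) (Function('I')(q, W) = Mul(-28, Rational(-1, 19)) = Rational(28, 19))
D = 642 (D = Add(-4, Add(Mul(Rational(28, 19), 209), 338)) = Add(-4, Add(308, 338)) = Add(-4, 646) = 642)
Add(D, -958815) = Add(642, -958815) = -958173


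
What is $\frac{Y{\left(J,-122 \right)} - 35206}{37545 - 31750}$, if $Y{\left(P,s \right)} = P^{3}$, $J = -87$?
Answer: $- \frac{36511}{305} \approx -119.71$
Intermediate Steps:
$\frac{Y{\left(J,-122 \right)} - 35206}{37545 - 31750} = \frac{\left(-87\right)^{3} - 35206}{37545 - 31750} = \frac{-658503 - 35206}{5795} = \left(-693709\right) \frac{1}{5795} = - \frac{36511}{305}$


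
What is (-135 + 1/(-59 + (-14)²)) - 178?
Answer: -42880/137 ≈ -312.99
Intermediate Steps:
(-135 + 1/(-59 + (-14)²)) - 178 = (-135 + 1/(-59 + 196)) - 178 = (-135 + 1/137) - 178 = -18494/137 - 178 = -42880/137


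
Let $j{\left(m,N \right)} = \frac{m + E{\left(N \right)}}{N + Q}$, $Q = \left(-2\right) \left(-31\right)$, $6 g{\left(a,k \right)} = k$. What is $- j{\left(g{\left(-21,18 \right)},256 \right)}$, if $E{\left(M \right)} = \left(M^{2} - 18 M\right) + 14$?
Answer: $- \frac{20315}{106} \approx -191.65$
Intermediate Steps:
$g{\left(a,k \right)} = \frac{k}{6}$
$Q = 62$
$E{\left(M \right)} = 14 + M^{2} - 18 M$
$j{\left(m,N \right)} = \frac{14 + m + N^{2} - 18 N}{62 + N}$ ($j{\left(m,N \right)} = \frac{m + \left(14 + N^{2} - 18 N\right)}{N + 62} = \frac{14 + m + N^{2} - 18 N}{62 + N}$)
$- j{\left(g{\left(-21,18 \right)},256 \right)} = - \frac{14 + \frac{1}{6} \cdot 18 + 256^{2} - 4608}{62 + 256} = - \frac{14 + 3 + 65536 - 4608}{318} = - \frac{60945}{318} = \left(-1\right) \frac{20315}{106} = - \frac{20315}{106}$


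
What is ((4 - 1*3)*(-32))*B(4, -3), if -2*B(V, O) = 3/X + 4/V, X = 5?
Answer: 128/5 ≈ 25.600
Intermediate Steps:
B(V, O) = -3/10 - 2/V (B(V, O) = -(3/5 + 4/V)/2 = -(3*(⅕) + 4/V)/2 = -(⅗ + 4/V)/2 = -3/10 - 2/V)
((4 - 1*3)*(-32))*B(4, -3) = ((4 - 1*3)*(-32))*(-3/10 - 2/4) = ((4 - 3)*(-32))*(-3/10 - 2*¼) = (1*(-32))*(-3/10 - ½) = -32*(-⅘) = 128/5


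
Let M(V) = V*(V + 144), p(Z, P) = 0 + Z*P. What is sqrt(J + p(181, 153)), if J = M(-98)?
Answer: sqrt(23185) ≈ 152.27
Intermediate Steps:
p(Z, P) = P*Z (p(Z, P) = 0 + P*Z = P*Z)
M(V) = V*(144 + V)
J = -4508 (J = -98*(144 - 98) = -98*46 = -4508)
sqrt(J + p(181, 153)) = sqrt(-4508 + 153*181) = sqrt(-4508 + 27693) = sqrt(23185)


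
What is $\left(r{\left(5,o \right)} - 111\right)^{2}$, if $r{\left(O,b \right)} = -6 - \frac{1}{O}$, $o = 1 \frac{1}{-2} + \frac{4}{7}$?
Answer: $\frac{343396}{25} \approx 13736.0$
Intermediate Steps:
$o = \frac{1}{14}$ ($o = 1 \left(- \frac{1}{2}\right) + 4 \cdot \frac{1}{7} = - \frac{1}{2} + \frac{4}{7} = \frac{1}{14} \approx 0.071429$)
$\left(r{\left(5,o \right)} - 111\right)^{2} = \left(\left(-6 - \frac{1}{5}\right) - 111\right)^{2} = \left(- \frac{31}{5} - 111\right)^{2} = \left(- \frac{586}{5}\right)^{2} = \frac{343396}{25}$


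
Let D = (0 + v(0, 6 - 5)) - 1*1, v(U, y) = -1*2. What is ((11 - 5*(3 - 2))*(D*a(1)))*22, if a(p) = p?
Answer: -396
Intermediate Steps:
v(U, y) = -2
D = -3 (D = (0 - 2) - 1*1 = -2 - 1 = -3)
((11 - 5*(3 - 2))*(D*a(1)))*22 = ((11 - 5*(3 - 2))*(-3*1))*22 = ((11 - 5*1)*(-3))*22 = ((11 - 5)*(-3))*22 = (6*(-3))*22 = -18*22 = -396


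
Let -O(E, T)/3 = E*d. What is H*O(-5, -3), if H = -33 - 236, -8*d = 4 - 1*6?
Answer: -4035/4 ≈ -1008.8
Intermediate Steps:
d = ¼ (d = -(4 - 1*6)/8 = -(4 - 6)/8 = -⅛*(-2) = ¼ ≈ 0.25000)
O(E, T) = -3*E/4
H = -269
H*O(-5, -3) = -(-807)*(-5)/4 = -269*15/4 = -4035/4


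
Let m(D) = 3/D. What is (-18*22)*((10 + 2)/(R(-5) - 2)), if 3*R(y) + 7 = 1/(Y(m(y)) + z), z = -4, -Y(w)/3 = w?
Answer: 39204/37 ≈ 1059.6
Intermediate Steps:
Y(w) = -3*w
R(y) = -7/3 + 1/(3*(-4 - 9/y)) (R(y) = -7/3 + 1/(3*(-9/y - 4)) = -7/3 + 1/(3*(-4 - 9/y)))
(-18*22)*((10 + 2)/(R(-5) - 2)) = (-18*22)*((10 + 2)/((-63 - 29*(-5))/(3*(9 + 4*(-5))) - 2)) = -4752/((-63 + 145)/(3*(9 - 20)) - 2) = -4752/((⅓)*82/(-11) - 2) = -4752/((⅓)*(-1/11)*82 - 2) = -4752/(-82/33 - 2) = -4752/(-148/33) = -4752*(-33)/148 = -396*(-99/37) = 39204/37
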